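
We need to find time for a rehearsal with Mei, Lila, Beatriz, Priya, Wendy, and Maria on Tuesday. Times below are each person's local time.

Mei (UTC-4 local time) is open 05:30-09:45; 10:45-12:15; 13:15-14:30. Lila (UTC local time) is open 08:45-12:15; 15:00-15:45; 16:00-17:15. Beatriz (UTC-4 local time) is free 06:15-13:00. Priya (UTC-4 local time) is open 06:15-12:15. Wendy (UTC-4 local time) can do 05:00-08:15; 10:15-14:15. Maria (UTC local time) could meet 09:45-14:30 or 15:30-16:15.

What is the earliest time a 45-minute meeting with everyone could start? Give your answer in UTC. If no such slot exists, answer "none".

Mei in UTC: 09:30-13:45, 14:45-16:15, 17:15-18:30 (add 4h to convert from UTC-4).
Lila in UTC: 08:45-12:15, 15:00-15:45, 16:00-17:15.
Beatriz in UTC: 10:15-17:00 (add 4h to convert from UTC-4).
Priya in UTC: 10:15-16:15 (add 4h to convert from UTC-4).
Wendy in UTC: 09:00-12:15, 14:15-18:15 (add 4h to convert from UTC-4).
Maria in UTC: 09:45-14:30, 15:30-16:15.
Mei ∩ Lila: 09:30-12:15, 15:00-15:45, 16:00-16:15.
Mei ∩ Lila ∩ Beatriz: 10:15-12:15, 15:00-15:45, 16:00-16:15.
Mei ∩ Lila ∩ Beatriz ∩ Priya: 10:15-12:15, 15:00-15:45, 16:00-16:15.
Mei ∩ Lila ∩ Beatriz ∩ Priya ∩ Wendy: 10:15-12:15, 15:00-15:45, 16:00-16:15.
Mei ∩ Lila ∩ Beatriz ∩ Priya ∩ Wendy ∩ Maria: 10:15-12:15, 15:30-15:45, 16:00-16:15.
The first common window of at least 45 minutes is 10:15-12:15, so the earliest start is 10:15.

10:15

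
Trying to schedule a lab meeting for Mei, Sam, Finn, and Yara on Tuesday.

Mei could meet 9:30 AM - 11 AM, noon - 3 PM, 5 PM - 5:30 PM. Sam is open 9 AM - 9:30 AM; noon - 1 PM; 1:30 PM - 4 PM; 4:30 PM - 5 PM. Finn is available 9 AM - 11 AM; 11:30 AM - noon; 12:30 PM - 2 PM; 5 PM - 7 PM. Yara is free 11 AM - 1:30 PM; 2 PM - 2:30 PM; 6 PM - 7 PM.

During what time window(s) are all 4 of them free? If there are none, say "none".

12:30-13:00

Mei ∩ Sam: 12:00-13:00, 13:30-15:00.
Mei ∩ Sam ∩ Finn: 12:30-13:00, 13:30-14:00.
Mei ∩ Sam ∩ Finn ∩ Yara: 12:30-13:00.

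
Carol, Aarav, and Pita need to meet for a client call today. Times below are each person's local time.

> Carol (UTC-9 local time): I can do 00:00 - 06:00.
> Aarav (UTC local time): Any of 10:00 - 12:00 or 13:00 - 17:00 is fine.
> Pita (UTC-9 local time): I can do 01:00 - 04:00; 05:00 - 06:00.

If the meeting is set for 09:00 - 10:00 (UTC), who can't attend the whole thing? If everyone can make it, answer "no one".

Carol in UTC: 09:00-15:00 (add 9h to convert from UTC-9).
Aarav in UTC: 10:00-12:00, 13:00-17:00.
Pita in UTC: 10:00-13:00, 14:00-15:00 (add 9h to convert from UTC-9).
Carol: free for 09:00-10:00. Aarav: not fully free for 09:00-10:00. Pita: not fully free for 09:00-10:00.

Aarav, Pita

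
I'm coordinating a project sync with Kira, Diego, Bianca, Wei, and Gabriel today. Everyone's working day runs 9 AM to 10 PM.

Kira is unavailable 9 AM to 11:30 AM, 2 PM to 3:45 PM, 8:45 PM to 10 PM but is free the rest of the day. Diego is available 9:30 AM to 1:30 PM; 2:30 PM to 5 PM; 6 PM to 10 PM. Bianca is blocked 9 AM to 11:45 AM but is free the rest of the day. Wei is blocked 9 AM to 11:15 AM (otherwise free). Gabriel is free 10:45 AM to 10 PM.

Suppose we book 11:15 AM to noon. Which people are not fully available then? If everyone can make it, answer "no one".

Kira free: 11:30-14:00, 15:45-20:45 (invert busy blocks within the working day).
Diego free: 09:30-13:30, 14:30-17:00, 18:00-22:00.
Bianca free: 11:45-22:00 (invert busy blocks within the working day).
Wei free: 11:15-22:00 (invert busy blocks within the working day).
Gabriel free: 10:45-22:00.
Kira: not fully free for 11:15-12:00. Diego: free for 11:15-12:00. Bianca: not fully free for 11:15-12:00. Wei: free for 11:15-12:00. Gabriel: free for 11:15-12:00.

Bianca, Kira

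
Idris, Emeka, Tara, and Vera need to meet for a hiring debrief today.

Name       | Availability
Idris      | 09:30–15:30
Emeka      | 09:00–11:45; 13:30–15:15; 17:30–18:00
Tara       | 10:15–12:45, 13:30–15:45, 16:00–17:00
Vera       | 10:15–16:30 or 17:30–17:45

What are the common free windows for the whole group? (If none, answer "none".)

Idris ∩ Emeka: 09:30-11:45, 13:30-15:15.
Idris ∩ Emeka ∩ Tara: 10:15-11:45, 13:30-15:15.
Idris ∩ Emeka ∩ Tara ∩ Vera: 10:15-11:45, 13:30-15:15.

10:15-11:45, 13:30-15:15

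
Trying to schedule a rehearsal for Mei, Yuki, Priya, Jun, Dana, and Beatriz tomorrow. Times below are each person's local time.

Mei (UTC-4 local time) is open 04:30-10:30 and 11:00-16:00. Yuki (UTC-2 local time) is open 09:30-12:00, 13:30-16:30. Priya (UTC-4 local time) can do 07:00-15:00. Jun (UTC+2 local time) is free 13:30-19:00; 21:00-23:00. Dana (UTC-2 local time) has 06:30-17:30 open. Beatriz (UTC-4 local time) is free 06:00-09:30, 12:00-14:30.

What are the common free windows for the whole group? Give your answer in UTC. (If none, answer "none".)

11:30-13:30, 16:00-17:00

Mei in UTC: 08:30-14:30, 15:00-20:00 (add 4h to convert from UTC-4).
Yuki in UTC: 11:30-14:00, 15:30-18:30 (add 2h to convert from UTC-2).
Priya in UTC: 11:00-19:00 (add 4h to convert from UTC-4).
Jun in UTC: 11:30-17:00, 19:00-21:00 (subtract 2h to convert from UTC+2).
Dana in UTC: 08:30-19:30 (add 2h to convert from UTC-2).
Beatriz in UTC: 10:00-13:30, 16:00-18:30 (add 4h to convert from UTC-4).
Mei ∩ Yuki: 11:30-14:00, 15:30-18:30.
Mei ∩ Yuki ∩ Priya: 11:30-14:00, 15:30-18:30.
Mei ∩ Yuki ∩ Priya ∩ Jun: 11:30-14:00, 15:30-17:00.
Mei ∩ Yuki ∩ Priya ∩ Jun ∩ Dana: 11:30-14:00, 15:30-17:00.
Mei ∩ Yuki ∩ Priya ∩ Jun ∩ Dana ∩ Beatriz: 11:30-13:30, 16:00-17:00.
Those are the intersection windows.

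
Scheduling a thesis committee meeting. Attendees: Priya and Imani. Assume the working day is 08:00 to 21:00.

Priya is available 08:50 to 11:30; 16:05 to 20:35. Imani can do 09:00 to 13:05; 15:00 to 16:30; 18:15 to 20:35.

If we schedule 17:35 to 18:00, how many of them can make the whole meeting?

1

Priya can make the full 17:35-18:00 slot — that's 1.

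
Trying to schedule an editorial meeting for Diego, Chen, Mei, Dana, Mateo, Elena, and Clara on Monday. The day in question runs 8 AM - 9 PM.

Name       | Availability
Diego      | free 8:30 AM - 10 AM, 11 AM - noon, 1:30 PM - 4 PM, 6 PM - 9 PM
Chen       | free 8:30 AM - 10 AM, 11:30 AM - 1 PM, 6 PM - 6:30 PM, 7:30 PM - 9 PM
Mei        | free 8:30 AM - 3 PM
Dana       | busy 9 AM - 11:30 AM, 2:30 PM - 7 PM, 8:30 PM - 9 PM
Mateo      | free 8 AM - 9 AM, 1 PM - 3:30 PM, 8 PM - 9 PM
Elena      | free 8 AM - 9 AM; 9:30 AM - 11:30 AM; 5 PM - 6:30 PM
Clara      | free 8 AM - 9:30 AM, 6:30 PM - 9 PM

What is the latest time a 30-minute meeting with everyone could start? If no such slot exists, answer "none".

08:30

Diego free: 08:30-10:00, 11:00-12:00, 13:30-16:00, 18:00-21:00.
Chen free: 08:30-10:00, 11:30-13:00, 18:00-18:30, 19:30-21:00.
Mei free: 08:30-15:00.
Dana free: 08:00-09:00, 11:30-14:30, 19:00-20:30 (invert busy blocks within the working day).
Mateo free: 08:00-09:00, 13:00-15:30, 20:00-21:00.
Elena free: 08:00-09:00, 09:30-11:30, 17:00-18:30.
Clara free: 08:00-09:30, 18:30-21:00.
Diego ∩ Chen: 08:30-10:00, 11:30-12:00, 18:00-18:30, 19:30-21:00.
Diego ∩ Chen ∩ Mei: 08:30-10:00, 11:30-12:00.
Diego ∩ Chen ∩ Mei ∩ Dana: 08:30-09:00, 11:30-12:00.
Diego ∩ Chen ∩ Mei ∩ Dana ∩ Mateo: 08:30-09:00.
Diego ∩ Chen ∩ Mei ∩ Dana ∩ Mateo ∩ Elena: 08:30-09:00.
Diego ∩ Chen ∩ Mei ∩ Dana ∩ Mateo ∩ Elena ∩ Clara: 08:30-09:00.
So the common availability across everyone is 08:30-09:00.
The last common window of at least 30 minutes is 08:30-09:00; a 30-minute meeting can start as late as 08:30 and still end by 09:00.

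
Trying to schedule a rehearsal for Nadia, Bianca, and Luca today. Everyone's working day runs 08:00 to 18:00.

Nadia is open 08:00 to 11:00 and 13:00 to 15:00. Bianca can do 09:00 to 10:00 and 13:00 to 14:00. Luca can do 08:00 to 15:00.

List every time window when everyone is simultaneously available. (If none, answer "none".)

09:00-10:00, 13:00-14:00

Nadia ∩ Bianca: 09:00-10:00, 13:00-14:00.
Nadia ∩ Bianca ∩ Luca: 09:00-10:00, 13:00-14:00.
So the common availability across everyone is 09:00-10:00, 13:00-14:00.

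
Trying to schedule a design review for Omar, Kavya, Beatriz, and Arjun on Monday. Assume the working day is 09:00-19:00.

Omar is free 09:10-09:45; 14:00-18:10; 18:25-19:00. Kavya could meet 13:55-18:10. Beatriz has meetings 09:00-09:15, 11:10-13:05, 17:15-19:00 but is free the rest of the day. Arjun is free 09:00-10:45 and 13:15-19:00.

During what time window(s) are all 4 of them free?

14:00-17:15

Omar free: 09:10-09:45, 14:00-18:10, 18:25-19:00.
Kavya free: 13:55-18:10.
Beatriz free: 09:15-11:10, 13:05-17:15 (invert busy blocks within the working day).
Arjun free: 09:00-10:45, 13:15-19:00.
Omar ∩ Kavya: 14:00-18:10.
Omar ∩ Kavya ∩ Beatriz: 14:00-17:15.
Omar ∩ Kavya ∩ Beatriz ∩ Arjun: 14:00-17:15.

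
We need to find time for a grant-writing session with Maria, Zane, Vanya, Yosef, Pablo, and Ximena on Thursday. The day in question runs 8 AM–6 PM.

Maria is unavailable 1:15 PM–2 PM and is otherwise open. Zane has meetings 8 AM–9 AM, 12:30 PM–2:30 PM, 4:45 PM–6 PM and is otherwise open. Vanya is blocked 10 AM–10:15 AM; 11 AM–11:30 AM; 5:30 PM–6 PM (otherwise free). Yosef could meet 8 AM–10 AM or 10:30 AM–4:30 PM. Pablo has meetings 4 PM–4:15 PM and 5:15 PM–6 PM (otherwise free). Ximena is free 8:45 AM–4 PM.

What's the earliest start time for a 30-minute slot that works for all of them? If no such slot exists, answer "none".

Maria free: 08:00-13:15, 14:00-18:00 (invert busy blocks within the working day).
Zane free: 09:00-12:30, 14:30-16:45 (invert busy blocks within the working day).
Vanya free: 08:00-10:00, 10:15-11:00, 11:30-17:30 (invert busy blocks within the working day).
Yosef free: 08:00-10:00, 10:30-16:30.
Pablo free: 08:00-16:00, 16:15-17:15 (invert busy blocks within the working day).
Ximena free: 08:45-16:00.
Maria ∩ Zane: 09:00-12:30, 14:30-16:45.
Maria ∩ Zane ∩ Vanya: 09:00-10:00, 10:15-11:00, 11:30-12:30, 14:30-16:45.
Maria ∩ Zane ∩ Vanya ∩ Yosef: 09:00-10:00, 10:30-11:00, 11:30-12:30, 14:30-16:30.
Maria ∩ Zane ∩ Vanya ∩ Yosef ∩ Pablo: 09:00-10:00, 10:30-11:00, 11:30-12:30, 14:30-16:00, 16:15-16:30.
Maria ∩ Zane ∩ Vanya ∩ Yosef ∩ Pablo ∩ Ximena: 09:00-10:00, 10:30-11:00, 11:30-12:30, 14:30-16:00.
The first common window of at least 30 minutes is 09:00-10:00, so the earliest start is 09:00.

09:00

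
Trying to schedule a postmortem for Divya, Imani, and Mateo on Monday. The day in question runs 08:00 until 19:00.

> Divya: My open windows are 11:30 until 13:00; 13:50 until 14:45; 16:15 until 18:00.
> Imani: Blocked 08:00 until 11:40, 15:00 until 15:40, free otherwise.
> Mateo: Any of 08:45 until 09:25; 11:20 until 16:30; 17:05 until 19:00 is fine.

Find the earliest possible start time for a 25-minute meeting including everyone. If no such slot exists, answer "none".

Divya free: 11:30-13:00, 13:50-14:45, 16:15-18:00.
Imani free: 11:40-15:00, 15:40-19:00 (invert busy blocks within the working day).
Mateo free: 08:45-09:25, 11:20-16:30, 17:05-19:00.
Divya ∩ Imani: 11:40-13:00, 13:50-14:45, 16:15-18:00.
Divya ∩ Imani ∩ Mateo: 11:40-13:00, 13:50-14:45, 16:15-16:30, 17:05-18:00.
The first common window of at least 25 minutes is 11:40-13:00, so the earliest start is 11:40.

11:40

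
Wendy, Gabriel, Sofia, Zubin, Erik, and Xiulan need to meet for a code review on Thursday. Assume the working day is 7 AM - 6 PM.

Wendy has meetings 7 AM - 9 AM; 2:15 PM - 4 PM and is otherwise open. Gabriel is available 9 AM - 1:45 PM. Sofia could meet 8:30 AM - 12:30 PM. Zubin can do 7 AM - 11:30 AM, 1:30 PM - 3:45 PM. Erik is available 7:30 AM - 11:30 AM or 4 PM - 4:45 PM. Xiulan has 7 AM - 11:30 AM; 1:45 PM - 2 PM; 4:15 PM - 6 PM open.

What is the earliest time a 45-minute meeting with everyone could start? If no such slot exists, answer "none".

Wendy free: 09:00-14:15, 16:00-18:00 (invert busy blocks within the working day).
Gabriel free: 09:00-13:45.
Sofia free: 08:30-12:30.
Zubin free: 07:00-11:30, 13:30-15:45.
Erik free: 07:30-11:30, 16:00-16:45.
Xiulan free: 07:00-11:30, 13:45-14:00, 16:15-18:00.
Wendy ∩ Gabriel: 09:00-13:45.
Wendy ∩ Gabriel ∩ Sofia: 09:00-12:30.
Wendy ∩ Gabriel ∩ Sofia ∩ Zubin: 09:00-11:30.
Wendy ∩ Gabriel ∩ Sofia ∩ Zubin ∩ Erik: 09:00-11:30.
Wendy ∩ Gabriel ∩ Sofia ∩ Zubin ∩ Erik ∩ Xiulan: 09:00-11:30.
Those are the intersection windows.
The first common window of at least 45 minutes is 09:00-11:30, so the earliest start is 09:00.

09:00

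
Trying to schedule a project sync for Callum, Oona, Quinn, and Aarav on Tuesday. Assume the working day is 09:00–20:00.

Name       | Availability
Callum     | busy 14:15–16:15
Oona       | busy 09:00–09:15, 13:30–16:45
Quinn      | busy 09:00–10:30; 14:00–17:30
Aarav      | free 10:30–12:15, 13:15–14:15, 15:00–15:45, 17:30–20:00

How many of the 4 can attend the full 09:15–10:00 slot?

2

Callum free: 09:00-14:15, 16:15-20:00 (invert busy blocks within the working day).
Oona free: 09:15-13:30, 16:45-20:00 (invert busy blocks within the working day).
Quinn free: 10:30-14:00, 17:30-20:00 (invert busy blocks within the working day).
Aarav free: 10:30-12:15, 13:15-14:15, 15:00-15:45, 17:30-20:00.
Callum and Oona can make the full 09:15-10:00 slot — that's 2.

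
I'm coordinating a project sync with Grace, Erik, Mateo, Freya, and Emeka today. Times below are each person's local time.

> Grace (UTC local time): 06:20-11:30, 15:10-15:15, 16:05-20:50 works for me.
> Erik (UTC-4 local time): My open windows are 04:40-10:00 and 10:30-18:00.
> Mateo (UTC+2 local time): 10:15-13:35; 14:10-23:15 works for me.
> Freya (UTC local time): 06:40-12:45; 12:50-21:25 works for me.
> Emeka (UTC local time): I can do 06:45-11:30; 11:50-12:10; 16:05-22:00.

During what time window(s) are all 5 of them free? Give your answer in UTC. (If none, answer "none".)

08:40-11:30, 16:05-20:50

Grace in UTC: 06:20-11:30, 15:10-15:15, 16:05-20:50.
Erik in UTC: 08:40-14:00, 14:30-22:00 (add 4h to convert from UTC-4).
Mateo in UTC: 08:15-11:35, 12:10-21:15 (subtract 2h to convert from UTC+2).
Freya in UTC: 06:40-12:45, 12:50-21:25.
Emeka in UTC: 06:45-11:30, 11:50-12:10, 16:05-22:00.
Grace ∩ Erik: 08:40-11:30, 15:10-15:15, 16:05-20:50.
Grace ∩ Erik ∩ Mateo: 08:40-11:30, 15:10-15:15, 16:05-20:50.
Grace ∩ Erik ∩ Mateo ∩ Freya: 08:40-11:30, 15:10-15:15, 16:05-20:50.
Grace ∩ Erik ∩ Mateo ∩ Freya ∩ Emeka: 08:40-11:30, 16:05-20:50.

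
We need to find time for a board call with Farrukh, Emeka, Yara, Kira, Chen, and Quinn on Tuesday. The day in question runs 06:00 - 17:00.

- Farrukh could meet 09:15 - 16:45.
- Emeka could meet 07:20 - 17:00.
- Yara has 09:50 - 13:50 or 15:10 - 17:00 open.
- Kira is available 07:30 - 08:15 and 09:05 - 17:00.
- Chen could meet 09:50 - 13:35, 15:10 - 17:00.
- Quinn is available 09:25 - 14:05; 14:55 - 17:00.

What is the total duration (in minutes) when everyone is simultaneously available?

320

Farrukh ∩ Emeka: 09:15-16:45.
Farrukh ∩ Emeka ∩ Yara: 09:50-13:50, 15:10-16:45.
Farrukh ∩ Emeka ∩ Yara ∩ Kira: 09:50-13:50, 15:10-16:45.
Farrukh ∩ Emeka ∩ Yara ∩ Kira ∩ Chen: 09:50-13:35, 15:10-16:45.
Farrukh ∩ Emeka ∩ Yara ∩ Kira ∩ Chen ∩ Quinn: 09:50-13:35, 15:10-16:45.
Summing the common windows: 225 + 95 = 320 minutes.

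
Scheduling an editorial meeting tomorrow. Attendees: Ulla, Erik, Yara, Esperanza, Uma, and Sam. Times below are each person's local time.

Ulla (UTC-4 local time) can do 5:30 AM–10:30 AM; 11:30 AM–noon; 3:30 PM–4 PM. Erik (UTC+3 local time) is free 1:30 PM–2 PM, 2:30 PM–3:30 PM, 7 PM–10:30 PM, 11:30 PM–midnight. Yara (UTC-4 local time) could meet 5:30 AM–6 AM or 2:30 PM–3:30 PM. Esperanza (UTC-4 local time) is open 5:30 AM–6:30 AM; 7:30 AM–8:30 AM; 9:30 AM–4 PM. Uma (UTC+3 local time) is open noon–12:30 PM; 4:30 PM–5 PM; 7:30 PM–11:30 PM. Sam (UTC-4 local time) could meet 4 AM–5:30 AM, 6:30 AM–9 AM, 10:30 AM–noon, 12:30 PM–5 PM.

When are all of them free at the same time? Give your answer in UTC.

Ulla in UTC: 09:30-14:30, 15:30-16:00, 19:30-20:00 (add 4h to convert from UTC-4).
Erik in UTC: 10:30-11:00, 11:30-12:30, 16:00-19:30, 20:30-21:00 (subtract 3h to convert from UTC+3).
Yara in UTC: 09:30-10:00, 18:30-19:30 (add 4h to convert from UTC-4).
Esperanza in UTC: 09:30-10:30, 11:30-12:30, 13:30-20:00 (add 4h to convert from UTC-4).
Uma in UTC: 09:00-09:30, 13:30-14:00, 16:30-20:30 (subtract 3h to convert from UTC+3).
Sam in UTC: 08:00-09:30, 10:30-13:00, 14:30-16:00, 16:30-21:00 (add 4h to convert from UTC-4).
Ulla ∩ Erik: 10:30-11:00, 11:30-12:30.
Ulla ∩ Erik ∩ Yara: ∅.
Ulla ∩ Erik ∩ Yara ∩ Esperanza: ∅.
Ulla ∩ Erik ∩ Yara ∩ Esperanza ∩ Uma: ∅.
Ulla ∩ Erik ∩ Yara ∩ Esperanza ∩ Uma ∩ Sam: ∅.
There is no time when everyone is free.

none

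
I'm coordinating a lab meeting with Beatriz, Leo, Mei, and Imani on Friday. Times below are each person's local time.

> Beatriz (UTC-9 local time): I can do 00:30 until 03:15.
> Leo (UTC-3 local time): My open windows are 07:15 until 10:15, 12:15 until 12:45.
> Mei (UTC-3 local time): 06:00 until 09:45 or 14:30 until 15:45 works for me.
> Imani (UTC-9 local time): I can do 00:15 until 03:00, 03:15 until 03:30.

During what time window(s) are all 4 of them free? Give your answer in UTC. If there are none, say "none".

Beatriz in UTC: 09:30-12:15 (add 9h to convert from UTC-9).
Leo in UTC: 10:15-13:15, 15:15-15:45 (add 3h to convert from UTC-3).
Mei in UTC: 09:00-12:45, 17:30-18:45 (add 3h to convert from UTC-3).
Imani in UTC: 09:15-12:00, 12:15-12:30 (add 9h to convert from UTC-9).
Beatriz ∩ Leo: 10:15-12:15.
Beatriz ∩ Leo ∩ Mei: 10:15-12:15.
Beatriz ∩ Leo ∩ Mei ∩ Imani: 10:15-12:00.

10:15-12:00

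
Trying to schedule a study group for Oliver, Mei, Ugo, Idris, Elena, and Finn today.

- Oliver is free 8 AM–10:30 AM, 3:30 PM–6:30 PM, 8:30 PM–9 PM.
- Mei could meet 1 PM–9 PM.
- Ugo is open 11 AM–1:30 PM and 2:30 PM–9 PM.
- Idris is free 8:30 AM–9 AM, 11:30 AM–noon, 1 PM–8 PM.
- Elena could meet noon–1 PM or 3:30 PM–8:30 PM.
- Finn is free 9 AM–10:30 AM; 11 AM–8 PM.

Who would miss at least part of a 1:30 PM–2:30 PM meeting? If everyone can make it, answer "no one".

Elena, Oliver, Ugo

Oliver: not fully free for 13:30-14:30. Mei: free for 13:30-14:30. Ugo: not fully free for 13:30-14:30. Idris: free for 13:30-14:30. Elena: not fully free for 13:30-14:30. Finn: free for 13:30-14:30.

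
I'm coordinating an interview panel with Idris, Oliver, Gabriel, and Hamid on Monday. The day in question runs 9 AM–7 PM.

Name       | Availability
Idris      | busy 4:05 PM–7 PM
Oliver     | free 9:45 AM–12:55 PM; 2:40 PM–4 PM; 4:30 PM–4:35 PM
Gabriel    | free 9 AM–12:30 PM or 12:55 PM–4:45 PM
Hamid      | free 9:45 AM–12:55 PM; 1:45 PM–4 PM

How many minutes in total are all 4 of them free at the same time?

Idris free: 09:00-16:05 (invert busy blocks within the working day).
Oliver free: 09:45-12:55, 14:40-16:00, 16:30-16:35.
Gabriel free: 09:00-12:30, 12:55-16:45.
Hamid free: 09:45-12:55, 13:45-16:00.
Idris ∩ Oliver: 09:45-12:55, 14:40-16:00.
Idris ∩ Oliver ∩ Gabriel: 09:45-12:30, 14:40-16:00.
Idris ∩ Oliver ∩ Gabriel ∩ Hamid: 09:45-12:30, 14:40-16:00.
Summing the common windows: 165 + 80 = 245 minutes.

245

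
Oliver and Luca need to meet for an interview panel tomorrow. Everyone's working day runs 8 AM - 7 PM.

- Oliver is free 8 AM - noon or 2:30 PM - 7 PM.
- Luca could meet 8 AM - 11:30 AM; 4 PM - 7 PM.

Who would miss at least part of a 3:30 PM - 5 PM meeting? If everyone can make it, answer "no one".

Luca

Oliver: free for 15:30-17:00. Luca: not fully free for 15:30-17:00.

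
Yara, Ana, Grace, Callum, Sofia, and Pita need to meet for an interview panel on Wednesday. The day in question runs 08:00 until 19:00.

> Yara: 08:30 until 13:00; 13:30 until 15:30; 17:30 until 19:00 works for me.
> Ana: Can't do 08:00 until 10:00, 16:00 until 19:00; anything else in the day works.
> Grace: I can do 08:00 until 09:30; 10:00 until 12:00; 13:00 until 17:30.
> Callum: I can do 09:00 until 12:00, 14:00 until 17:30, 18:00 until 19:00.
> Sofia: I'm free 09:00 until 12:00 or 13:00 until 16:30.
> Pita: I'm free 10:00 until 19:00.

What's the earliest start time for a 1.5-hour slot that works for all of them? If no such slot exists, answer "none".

10:00

Yara free: 08:30-13:00, 13:30-15:30, 17:30-19:00.
Ana free: 10:00-16:00 (invert busy blocks within the working day).
Grace free: 08:00-09:30, 10:00-12:00, 13:00-17:30.
Callum free: 09:00-12:00, 14:00-17:30, 18:00-19:00.
Sofia free: 09:00-12:00, 13:00-16:30.
Pita free: 10:00-19:00.
Yara ∩ Ana: 10:00-13:00, 13:30-15:30.
Yara ∩ Ana ∩ Grace: 10:00-12:00, 13:30-15:30.
Yara ∩ Ana ∩ Grace ∩ Callum: 10:00-12:00, 14:00-15:30.
Yara ∩ Ana ∩ Grace ∩ Callum ∩ Sofia: 10:00-12:00, 14:00-15:30.
Yara ∩ Ana ∩ Grace ∩ Callum ∩ Sofia ∩ Pita: 10:00-12:00, 14:00-15:30.
The first common window of at least 90 minutes is 10:00-12:00, so the earliest start is 10:00.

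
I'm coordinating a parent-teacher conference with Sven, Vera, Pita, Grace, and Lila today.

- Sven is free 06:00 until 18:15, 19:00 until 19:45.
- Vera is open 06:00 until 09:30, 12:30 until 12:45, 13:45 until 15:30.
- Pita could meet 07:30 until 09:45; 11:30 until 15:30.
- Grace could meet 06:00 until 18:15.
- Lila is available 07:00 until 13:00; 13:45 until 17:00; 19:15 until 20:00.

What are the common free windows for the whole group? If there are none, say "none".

07:30-09:30, 12:30-12:45, 13:45-15:30

Sven ∩ Vera: 06:00-09:30, 12:30-12:45, 13:45-15:30.
Sven ∩ Vera ∩ Pita: 07:30-09:30, 12:30-12:45, 13:45-15:30.
Sven ∩ Vera ∩ Pita ∩ Grace: 07:30-09:30, 12:30-12:45, 13:45-15:30.
Sven ∩ Vera ∩ Pita ∩ Grace ∩ Lila: 07:30-09:30, 12:30-12:45, 13:45-15:30.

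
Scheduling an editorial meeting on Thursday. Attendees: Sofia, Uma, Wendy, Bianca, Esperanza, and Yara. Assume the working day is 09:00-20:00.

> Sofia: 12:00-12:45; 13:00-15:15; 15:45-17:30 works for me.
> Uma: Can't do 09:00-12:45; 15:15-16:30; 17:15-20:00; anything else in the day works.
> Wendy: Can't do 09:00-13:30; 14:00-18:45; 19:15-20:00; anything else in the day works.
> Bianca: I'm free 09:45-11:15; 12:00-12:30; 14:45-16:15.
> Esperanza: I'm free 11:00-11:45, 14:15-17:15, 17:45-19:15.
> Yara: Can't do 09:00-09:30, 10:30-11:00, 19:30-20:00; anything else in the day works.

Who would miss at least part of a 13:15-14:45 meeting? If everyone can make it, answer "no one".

Bianca, Esperanza, Wendy

Sofia free: 12:00-12:45, 13:00-15:15, 15:45-17:30.
Uma free: 12:45-15:15, 16:30-17:15 (invert busy blocks within the working day).
Wendy free: 13:30-14:00, 18:45-19:15 (invert busy blocks within the working day).
Bianca free: 09:45-11:15, 12:00-12:30, 14:45-16:15.
Esperanza free: 11:00-11:45, 14:15-17:15, 17:45-19:15.
Yara free: 09:30-10:30, 11:00-19:30 (invert busy blocks within the working day).
Sofia: free for 13:15-14:45. Uma: free for 13:15-14:45. Wendy: not fully free for 13:15-14:45. Bianca: not fully free for 13:15-14:45. Esperanza: not fully free for 13:15-14:45. Yara: free for 13:15-14:45.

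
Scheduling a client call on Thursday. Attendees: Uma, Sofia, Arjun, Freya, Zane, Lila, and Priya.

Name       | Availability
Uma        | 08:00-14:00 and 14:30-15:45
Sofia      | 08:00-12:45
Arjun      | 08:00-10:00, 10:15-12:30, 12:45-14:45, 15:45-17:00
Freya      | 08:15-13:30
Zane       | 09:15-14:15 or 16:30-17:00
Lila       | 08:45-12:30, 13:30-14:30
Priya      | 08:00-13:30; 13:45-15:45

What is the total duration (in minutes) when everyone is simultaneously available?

180

Uma ∩ Sofia: 08:00-12:45.
Uma ∩ Sofia ∩ Arjun: 08:00-10:00, 10:15-12:30.
Uma ∩ Sofia ∩ Arjun ∩ Freya: 08:15-10:00, 10:15-12:30.
Uma ∩ Sofia ∩ Arjun ∩ Freya ∩ Zane: 09:15-10:00, 10:15-12:30.
Uma ∩ Sofia ∩ Arjun ∩ Freya ∩ Zane ∩ Lila: 09:15-10:00, 10:15-12:30.
Uma ∩ Sofia ∩ Arjun ∩ Freya ∩ Zane ∩ Lila ∩ Priya: 09:15-10:00, 10:15-12:30.
Summing the common windows: 45 + 135 = 180 minutes.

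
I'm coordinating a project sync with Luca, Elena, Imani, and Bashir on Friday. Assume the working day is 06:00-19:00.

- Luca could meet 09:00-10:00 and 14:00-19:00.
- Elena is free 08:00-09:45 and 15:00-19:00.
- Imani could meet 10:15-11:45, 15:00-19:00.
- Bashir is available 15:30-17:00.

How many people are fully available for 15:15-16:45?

3

Luca, Elena, and Imani can make the full 15:15-16:45 slot — that's 3.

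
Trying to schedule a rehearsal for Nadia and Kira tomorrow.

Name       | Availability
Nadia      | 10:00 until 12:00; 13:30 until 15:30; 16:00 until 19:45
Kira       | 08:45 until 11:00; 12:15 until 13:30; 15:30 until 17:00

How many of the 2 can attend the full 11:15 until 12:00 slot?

1

Nadia can make the full 11:15-12:00 slot — that's 1.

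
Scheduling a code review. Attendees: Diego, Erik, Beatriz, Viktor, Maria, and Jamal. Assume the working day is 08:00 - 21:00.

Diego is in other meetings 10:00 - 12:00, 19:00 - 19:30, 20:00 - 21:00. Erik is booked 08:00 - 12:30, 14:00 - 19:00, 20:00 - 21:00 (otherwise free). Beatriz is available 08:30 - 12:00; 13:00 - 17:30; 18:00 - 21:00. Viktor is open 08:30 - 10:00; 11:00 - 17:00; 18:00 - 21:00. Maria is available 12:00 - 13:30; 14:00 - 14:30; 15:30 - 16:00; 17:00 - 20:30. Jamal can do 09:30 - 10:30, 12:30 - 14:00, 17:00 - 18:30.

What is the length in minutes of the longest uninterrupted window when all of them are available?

30

Diego free: 08:00-10:00, 12:00-19:00, 19:30-20:00 (invert busy blocks within the working day).
Erik free: 12:30-14:00, 19:00-20:00 (invert busy blocks within the working day).
Beatriz free: 08:30-12:00, 13:00-17:30, 18:00-21:00.
Viktor free: 08:30-10:00, 11:00-17:00, 18:00-21:00.
Maria free: 12:00-13:30, 14:00-14:30, 15:30-16:00, 17:00-20:30.
Jamal free: 09:30-10:30, 12:30-14:00, 17:00-18:30.
Diego ∩ Erik: 12:30-14:00, 19:30-20:00.
Diego ∩ Erik ∩ Beatriz: 13:00-14:00, 19:30-20:00.
Diego ∩ Erik ∩ Beatriz ∩ Viktor: 13:00-14:00, 19:30-20:00.
Diego ∩ Erik ∩ Beatriz ∩ Viktor ∩ Maria: 13:00-13:30, 19:30-20:00.
Diego ∩ Erik ∩ Beatriz ∩ Viktor ∩ Maria ∩ Jamal: 13:00-13:30.
The longest is 13:00-13:30 at 30 minutes.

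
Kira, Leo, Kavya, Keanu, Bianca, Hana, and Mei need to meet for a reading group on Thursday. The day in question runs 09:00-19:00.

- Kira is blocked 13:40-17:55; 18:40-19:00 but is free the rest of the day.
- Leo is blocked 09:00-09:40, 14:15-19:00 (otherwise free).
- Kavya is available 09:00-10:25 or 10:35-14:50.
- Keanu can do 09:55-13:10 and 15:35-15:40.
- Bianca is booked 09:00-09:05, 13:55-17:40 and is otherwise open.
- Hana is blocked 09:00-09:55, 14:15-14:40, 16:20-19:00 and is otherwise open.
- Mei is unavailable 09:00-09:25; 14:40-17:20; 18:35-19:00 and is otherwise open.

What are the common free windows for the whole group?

09:55-10:25, 10:35-13:10

Kira free: 09:00-13:40, 17:55-18:40 (invert busy blocks within the working day).
Leo free: 09:40-14:15 (invert busy blocks within the working day).
Kavya free: 09:00-10:25, 10:35-14:50.
Keanu free: 09:55-13:10, 15:35-15:40.
Bianca free: 09:05-13:55, 17:40-19:00 (invert busy blocks within the working day).
Hana free: 09:55-14:15, 14:40-16:20 (invert busy blocks within the working day).
Mei free: 09:25-14:40, 17:20-18:35 (invert busy blocks within the working day).
Kira ∩ Leo: 09:40-13:40.
Kira ∩ Leo ∩ Kavya: 09:40-10:25, 10:35-13:40.
Kira ∩ Leo ∩ Kavya ∩ Keanu: 09:55-10:25, 10:35-13:10.
Kira ∩ Leo ∩ Kavya ∩ Keanu ∩ Bianca: 09:55-10:25, 10:35-13:10.
Kira ∩ Leo ∩ Kavya ∩ Keanu ∩ Bianca ∩ Hana: 09:55-10:25, 10:35-13:10.
Kira ∩ Leo ∩ Kavya ∩ Keanu ∩ Bianca ∩ Hana ∩ Mei: 09:55-10:25, 10:35-13:10.
Those are the intersection windows.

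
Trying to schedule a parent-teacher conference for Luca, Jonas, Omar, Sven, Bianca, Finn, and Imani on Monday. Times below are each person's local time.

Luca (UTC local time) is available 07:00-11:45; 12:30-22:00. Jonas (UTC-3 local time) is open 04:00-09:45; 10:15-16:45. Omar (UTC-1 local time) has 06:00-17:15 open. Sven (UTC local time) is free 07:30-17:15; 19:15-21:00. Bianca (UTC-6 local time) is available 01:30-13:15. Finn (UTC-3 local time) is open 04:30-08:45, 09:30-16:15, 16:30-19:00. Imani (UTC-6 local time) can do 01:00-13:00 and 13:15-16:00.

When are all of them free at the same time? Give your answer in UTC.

07:30-11:45, 12:30-12:45, 13:15-17:15

Luca in UTC: 07:00-11:45, 12:30-22:00.
Jonas in UTC: 07:00-12:45, 13:15-19:45 (add 3h to convert from UTC-3).
Omar in UTC: 07:00-18:15 (add 1h to convert from UTC-1).
Sven in UTC: 07:30-17:15, 19:15-21:00.
Bianca in UTC: 07:30-19:15 (add 6h to convert from UTC-6).
Finn in UTC: 07:30-11:45, 12:30-19:15, 19:30-22:00 (add 3h to convert from UTC-3).
Imani in UTC: 07:00-19:00, 19:15-22:00 (add 6h to convert from UTC-6).
Luca ∩ Jonas: 07:00-11:45, 12:30-12:45, 13:15-19:45.
Luca ∩ Jonas ∩ Omar: 07:00-11:45, 12:30-12:45, 13:15-18:15.
Luca ∩ Jonas ∩ Omar ∩ Sven: 07:30-11:45, 12:30-12:45, 13:15-17:15.
Luca ∩ Jonas ∩ Omar ∩ Sven ∩ Bianca: 07:30-11:45, 12:30-12:45, 13:15-17:15.
Luca ∩ Jonas ∩ Omar ∩ Sven ∩ Bianca ∩ Finn: 07:30-11:45, 12:30-12:45, 13:15-17:15.
Luca ∩ Jonas ∩ Omar ∩ Sven ∩ Bianca ∩ Finn ∩ Imani: 07:30-11:45, 12:30-12:45, 13:15-17:15.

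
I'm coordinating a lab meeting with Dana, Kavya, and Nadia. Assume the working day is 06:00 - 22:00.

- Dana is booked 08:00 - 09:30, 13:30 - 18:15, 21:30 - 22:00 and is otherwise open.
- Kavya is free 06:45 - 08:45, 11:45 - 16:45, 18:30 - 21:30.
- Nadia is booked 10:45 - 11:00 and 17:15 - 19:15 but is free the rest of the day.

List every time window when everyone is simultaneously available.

Dana free: 06:00-08:00, 09:30-13:30, 18:15-21:30 (invert busy blocks within the working day).
Kavya free: 06:45-08:45, 11:45-16:45, 18:30-21:30.
Nadia free: 06:00-10:45, 11:00-17:15, 19:15-22:00 (invert busy blocks within the working day).
Dana ∩ Kavya: 06:45-08:00, 11:45-13:30, 18:30-21:30.
Dana ∩ Kavya ∩ Nadia: 06:45-08:00, 11:45-13:30, 19:15-21:30.
So the common availability across everyone is 06:45-08:00, 11:45-13:30, 19:15-21:30.

06:45-08:00, 11:45-13:30, 19:15-21:30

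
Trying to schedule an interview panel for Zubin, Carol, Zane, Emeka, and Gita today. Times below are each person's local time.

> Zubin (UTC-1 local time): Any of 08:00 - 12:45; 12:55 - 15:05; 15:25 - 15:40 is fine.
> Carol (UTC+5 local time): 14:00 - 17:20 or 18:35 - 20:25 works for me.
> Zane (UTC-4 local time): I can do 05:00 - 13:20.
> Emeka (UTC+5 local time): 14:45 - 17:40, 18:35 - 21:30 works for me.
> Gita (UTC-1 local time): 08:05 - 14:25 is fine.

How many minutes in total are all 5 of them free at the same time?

Zubin in UTC: 09:00-13:45, 13:55-16:05, 16:25-16:40 (add 1h to convert from UTC-1).
Carol in UTC: 09:00-12:20, 13:35-15:25 (subtract 5h to convert from UTC+5).
Zane in UTC: 09:00-17:20 (add 4h to convert from UTC-4).
Emeka in UTC: 09:45-12:40, 13:35-16:30 (subtract 5h to convert from UTC+5).
Gita in UTC: 09:05-15:25 (add 1h to convert from UTC-1).
Zubin ∩ Carol: 09:00-12:20, 13:35-13:45, 13:55-15:25.
Zubin ∩ Carol ∩ Zane: 09:00-12:20, 13:35-13:45, 13:55-15:25.
Zubin ∩ Carol ∩ Zane ∩ Emeka: 09:45-12:20, 13:35-13:45, 13:55-15:25.
Zubin ∩ Carol ∩ Zane ∩ Emeka ∩ Gita: 09:45-12:20, 13:35-13:45, 13:55-15:25.
Summing the common windows: 155 + 10 + 90 = 255 minutes.

255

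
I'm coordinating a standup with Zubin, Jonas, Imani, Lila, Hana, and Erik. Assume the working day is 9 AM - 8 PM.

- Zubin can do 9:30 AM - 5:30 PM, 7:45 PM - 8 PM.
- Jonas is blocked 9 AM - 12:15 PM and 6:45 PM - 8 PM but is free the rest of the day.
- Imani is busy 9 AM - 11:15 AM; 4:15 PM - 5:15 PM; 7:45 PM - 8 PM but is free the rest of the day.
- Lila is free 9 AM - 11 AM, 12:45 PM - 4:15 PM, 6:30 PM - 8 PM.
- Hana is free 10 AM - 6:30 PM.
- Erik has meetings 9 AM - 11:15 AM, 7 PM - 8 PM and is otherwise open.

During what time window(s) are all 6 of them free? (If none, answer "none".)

12:45-16:15

Zubin free: 09:30-17:30, 19:45-20:00.
Jonas free: 12:15-18:45 (invert busy blocks within the working day).
Imani free: 11:15-16:15, 17:15-19:45 (invert busy blocks within the working day).
Lila free: 09:00-11:00, 12:45-16:15, 18:30-20:00.
Hana free: 10:00-18:30.
Erik free: 11:15-19:00 (invert busy blocks within the working day).
Zubin ∩ Jonas: 12:15-17:30.
Zubin ∩ Jonas ∩ Imani: 12:15-16:15, 17:15-17:30.
Zubin ∩ Jonas ∩ Imani ∩ Lila: 12:45-16:15.
Zubin ∩ Jonas ∩ Imani ∩ Lila ∩ Hana: 12:45-16:15.
Zubin ∩ Jonas ∩ Imani ∩ Lila ∩ Hana ∩ Erik: 12:45-16:15.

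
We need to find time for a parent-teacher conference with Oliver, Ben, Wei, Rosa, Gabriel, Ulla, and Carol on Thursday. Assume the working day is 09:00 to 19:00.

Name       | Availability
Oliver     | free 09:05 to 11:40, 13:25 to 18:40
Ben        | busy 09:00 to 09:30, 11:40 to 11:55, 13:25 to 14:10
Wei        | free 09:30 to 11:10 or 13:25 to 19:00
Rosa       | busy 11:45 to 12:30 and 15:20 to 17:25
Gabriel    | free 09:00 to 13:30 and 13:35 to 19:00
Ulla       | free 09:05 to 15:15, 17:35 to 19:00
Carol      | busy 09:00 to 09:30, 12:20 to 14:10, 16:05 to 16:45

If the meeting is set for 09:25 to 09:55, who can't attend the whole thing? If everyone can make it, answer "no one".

Ben, Carol, Wei

Oliver free: 09:05-11:40, 13:25-18:40.
Ben free: 09:30-11:40, 11:55-13:25, 14:10-19:00 (invert busy blocks within the working day).
Wei free: 09:30-11:10, 13:25-19:00.
Rosa free: 09:00-11:45, 12:30-15:20, 17:25-19:00 (invert busy blocks within the working day).
Gabriel free: 09:00-13:30, 13:35-19:00.
Ulla free: 09:05-15:15, 17:35-19:00.
Carol free: 09:30-12:20, 14:10-16:05, 16:45-19:00 (invert busy blocks within the working day).
Oliver: free for 09:25-09:55. Ben: not fully free for 09:25-09:55. Wei: not fully free for 09:25-09:55. Rosa: free for 09:25-09:55. Gabriel: free for 09:25-09:55. Ulla: free for 09:25-09:55. Carol: not fully free for 09:25-09:55.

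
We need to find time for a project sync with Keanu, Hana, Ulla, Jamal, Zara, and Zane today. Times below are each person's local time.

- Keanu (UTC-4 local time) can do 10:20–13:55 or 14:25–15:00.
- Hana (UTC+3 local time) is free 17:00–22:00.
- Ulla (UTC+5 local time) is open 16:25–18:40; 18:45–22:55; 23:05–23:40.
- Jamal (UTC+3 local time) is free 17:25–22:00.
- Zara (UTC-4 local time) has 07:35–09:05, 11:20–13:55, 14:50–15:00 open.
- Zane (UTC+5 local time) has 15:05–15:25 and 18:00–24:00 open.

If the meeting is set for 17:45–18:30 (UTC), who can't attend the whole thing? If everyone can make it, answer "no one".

Keanu, Ulla, Zara

Keanu in UTC: 14:20-17:55, 18:25-19:00 (add 4h to convert from UTC-4).
Hana in UTC: 14:00-19:00 (subtract 3h to convert from UTC+3).
Ulla in UTC: 11:25-13:40, 13:45-17:55, 18:05-18:40 (subtract 5h to convert from UTC+5).
Jamal in UTC: 14:25-19:00 (subtract 3h to convert from UTC+3).
Zara in UTC: 11:35-13:05, 15:20-17:55, 18:50-19:00 (add 4h to convert from UTC-4).
Zane in UTC: 10:05-10:25, 13:00-19:00 (subtract 5h to convert from UTC+5).
Keanu: not fully free for 17:45-18:30. Hana: free for 17:45-18:30. Ulla: not fully free for 17:45-18:30. Jamal: free for 17:45-18:30. Zara: not fully free for 17:45-18:30. Zane: free for 17:45-18:30.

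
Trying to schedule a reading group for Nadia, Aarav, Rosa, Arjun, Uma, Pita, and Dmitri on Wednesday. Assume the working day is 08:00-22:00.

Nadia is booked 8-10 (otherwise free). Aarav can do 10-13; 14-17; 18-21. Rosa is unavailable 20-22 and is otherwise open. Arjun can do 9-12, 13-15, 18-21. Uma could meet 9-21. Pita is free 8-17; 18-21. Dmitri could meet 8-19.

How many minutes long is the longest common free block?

Nadia free: 10:00-22:00 (invert busy blocks within the working day).
Aarav free: 10:00-13:00, 14:00-17:00, 18:00-21:00.
Rosa free: 08:00-20:00 (invert busy blocks within the working day).
Arjun free: 09:00-12:00, 13:00-15:00, 18:00-21:00.
Uma free: 09:00-21:00.
Pita free: 08:00-17:00, 18:00-21:00.
Dmitri free: 08:00-19:00.
Nadia ∩ Aarav: 10:00-13:00, 14:00-17:00, 18:00-21:00.
Nadia ∩ Aarav ∩ Rosa: 10:00-13:00, 14:00-17:00, 18:00-20:00.
Nadia ∩ Aarav ∩ Rosa ∩ Arjun: 10:00-12:00, 14:00-15:00, 18:00-20:00.
Nadia ∩ Aarav ∩ Rosa ∩ Arjun ∩ Uma: 10:00-12:00, 14:00-15:00, 18:00-20:00.
Nadia ∩ Aarav ∩ Rosa ∩ Arjun ∩ Uma ∩ Pita: 10:00-12:00, 14:00-15:00, 18:00-20:00.
Nadia ∩ Aarav ∩ Rosa ∩ Arjun ∩ Uma ∩ Pita ∩ Dmitri: 10:00-12:00, 14:00-15:00, 18:00-19:00.
The longest is 10:00-12:00 at 120 minutes.

120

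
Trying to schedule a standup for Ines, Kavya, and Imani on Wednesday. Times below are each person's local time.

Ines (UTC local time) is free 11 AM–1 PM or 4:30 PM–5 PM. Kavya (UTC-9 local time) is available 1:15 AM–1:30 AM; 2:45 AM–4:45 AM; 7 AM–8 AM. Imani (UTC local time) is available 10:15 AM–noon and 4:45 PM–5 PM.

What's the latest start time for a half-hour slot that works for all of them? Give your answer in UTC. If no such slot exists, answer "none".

none

Ines in UTC: 11:00-13:00, 16:30-17:00.
Kavya in UTC: 10:15-10:30, 11:45-13:45, 16:00-17:00 (add 9h to convert from UTC-9).
Imani in UTC: 10:15-12:00, 16:45-17:00.
Ines ∩ Kavya: 11:45-13:00, 16:30-17:00.
Ines ∩ Kavya ∩ Imani: 11:45-12:00, 16:45-17:00.
No common window is at least 30 minutes long.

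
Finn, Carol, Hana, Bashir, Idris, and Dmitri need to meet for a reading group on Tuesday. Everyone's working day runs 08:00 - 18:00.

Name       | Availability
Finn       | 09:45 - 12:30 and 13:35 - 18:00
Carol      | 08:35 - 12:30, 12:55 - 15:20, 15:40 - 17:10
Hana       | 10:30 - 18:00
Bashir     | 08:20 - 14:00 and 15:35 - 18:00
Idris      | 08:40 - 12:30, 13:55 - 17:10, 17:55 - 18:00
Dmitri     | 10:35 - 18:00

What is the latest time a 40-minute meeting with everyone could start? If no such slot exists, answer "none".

Finn ∩ Carol: 09:45-12:30, 13:35-15:20, 15:40-17:10.
Finn ∩ Carol ∩ Hana: 10:30-12:30, 13:35-15:20, 15:40-17:10.
Finn ∩ Carol ∩ Hana ∩ Bashir: 10:30-12:30, 13:35-14:00, 15:40-17:10.
Finn ∩ Carol ∩ Hana ∩ Bashir ∩ Idris: 10:30-12:30, 13:55-14:00, 15:40-17:10.
Finn ∩ Carol ∩ Hana ∩ Bashir ∩ Idris ∩ Dmitri: 10:35-12:30, 13:55-14:00, 15:40-17:10.
The last common window of at least 40 minutes is 15:40-17:10; a 40-minute meeting can start as late as 16:30 and still end by 17:10.

16:30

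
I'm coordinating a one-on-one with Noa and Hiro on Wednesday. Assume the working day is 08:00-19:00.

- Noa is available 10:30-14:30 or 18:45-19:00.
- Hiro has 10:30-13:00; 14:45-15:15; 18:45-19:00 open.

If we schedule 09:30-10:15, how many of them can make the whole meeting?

nobody can make the full 09:30-10:15 slot — that's 0.

0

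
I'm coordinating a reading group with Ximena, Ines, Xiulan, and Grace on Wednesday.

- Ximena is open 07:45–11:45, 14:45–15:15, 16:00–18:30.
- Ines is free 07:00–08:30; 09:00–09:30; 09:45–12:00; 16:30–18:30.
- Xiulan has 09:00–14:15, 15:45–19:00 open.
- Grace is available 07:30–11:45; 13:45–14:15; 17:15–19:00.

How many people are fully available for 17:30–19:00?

Xiulan and Grace can make the full 17:30-19:00 slot — that's 2.

2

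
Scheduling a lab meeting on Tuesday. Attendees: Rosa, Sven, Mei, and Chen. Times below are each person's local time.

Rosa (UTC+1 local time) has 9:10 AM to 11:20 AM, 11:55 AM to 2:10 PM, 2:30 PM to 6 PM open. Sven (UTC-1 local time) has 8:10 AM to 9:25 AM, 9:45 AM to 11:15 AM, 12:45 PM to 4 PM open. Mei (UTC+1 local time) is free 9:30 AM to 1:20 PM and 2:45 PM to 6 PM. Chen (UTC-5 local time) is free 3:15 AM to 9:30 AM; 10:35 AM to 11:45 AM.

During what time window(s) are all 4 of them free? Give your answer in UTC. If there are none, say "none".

Rosa in UTC: 08:10-10:20, 10:55-13:10, 13:30-17:00 (subtract 1h to convert from UTC+1).
Sven in UTC: 09:10-10:25, 10:45-12:15, 13:45-17:00 (add 1h to convert from UTC-1).
Mei in UTC: 08:30-12:20, 13:45-17:00 (subtract 1h to convert from UTC+1).
Chen in UTC: 08:15-14:30, 15:35-16:45 (add 5h to convert from UTC-5).
Rosa ∩ Sven: 09:10-10:20, 10:55-12:15, 13:45-17:00.
Rosa ∩ Sven ∩ Mei: 09:10-10:20, 10:55-12:15, 13:45-17:00.
Rosa ∩ Sven ∩ Mei ∩ Chen: 09:10-10:20, 10:55-12:15, 13:45-14:30, 15:35-16:45.

09:10-10:20, 10:55-12:15, 13:45-14:30, 15:35-16:45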